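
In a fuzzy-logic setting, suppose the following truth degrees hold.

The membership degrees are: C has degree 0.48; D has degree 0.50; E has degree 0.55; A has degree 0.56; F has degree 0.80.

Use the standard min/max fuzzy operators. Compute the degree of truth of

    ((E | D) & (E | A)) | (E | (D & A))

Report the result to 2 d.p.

E | D = max(a, b) on (0.55, 0.50) = 0.55
E | A = max(a, b) on (0.55, 0.56) = 0.56
(E | D) & (E | A) = min(a, b) on (0.55, 0.56) = 0.55
D & A = min(a, b) on (0.50, 0.56) = 0.50
E | (D & A) = max(a, b) on (0.55, 0.50) = 0.55
((E | D) & (E | A)) | (E | (D & A)) = max(a, b) on (0.55, 0.55) = 0.55

0.55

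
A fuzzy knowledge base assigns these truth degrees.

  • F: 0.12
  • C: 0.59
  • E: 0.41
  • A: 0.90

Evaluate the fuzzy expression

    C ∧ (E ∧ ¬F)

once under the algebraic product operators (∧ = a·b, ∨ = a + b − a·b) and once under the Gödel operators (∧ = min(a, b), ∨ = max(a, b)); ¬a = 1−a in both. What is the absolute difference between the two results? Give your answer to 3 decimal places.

Under algebraic product:
  ¬F = 1 − 0.1200 = 0.8800
  E ∧ ¬F = a·b on (0.4100, 0.8800) = 0.3608
  C ∧ (E ∧ ¬F) = a·b on (0.5900, 0.3608) = 0.2129
  → value = 0.2129
Under Gödel:
  ¬F = 1 − 0.12 = 0.88
  E ∧ ¬F = min(a, b) on (0.41, 0.88) = 0.41
  C ∧ (E ∧ ¬F) = min(a, b) on (0.59, 0.41) = 0.41
  → value = 0.4100
|0.2129 − 0.4100| = 0.197

0.197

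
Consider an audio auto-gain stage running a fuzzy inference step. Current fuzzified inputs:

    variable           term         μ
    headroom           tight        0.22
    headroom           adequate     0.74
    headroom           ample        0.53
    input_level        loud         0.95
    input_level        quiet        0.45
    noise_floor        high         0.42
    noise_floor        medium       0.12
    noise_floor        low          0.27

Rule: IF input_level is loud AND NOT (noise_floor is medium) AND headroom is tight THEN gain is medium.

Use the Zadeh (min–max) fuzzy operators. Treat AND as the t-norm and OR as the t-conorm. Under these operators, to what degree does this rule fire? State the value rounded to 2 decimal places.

0.22

firing strength: loud=0.95, ¬medium=1−0.12=0.88, tight=0.22; AND[min(a, b)] → w = 0.22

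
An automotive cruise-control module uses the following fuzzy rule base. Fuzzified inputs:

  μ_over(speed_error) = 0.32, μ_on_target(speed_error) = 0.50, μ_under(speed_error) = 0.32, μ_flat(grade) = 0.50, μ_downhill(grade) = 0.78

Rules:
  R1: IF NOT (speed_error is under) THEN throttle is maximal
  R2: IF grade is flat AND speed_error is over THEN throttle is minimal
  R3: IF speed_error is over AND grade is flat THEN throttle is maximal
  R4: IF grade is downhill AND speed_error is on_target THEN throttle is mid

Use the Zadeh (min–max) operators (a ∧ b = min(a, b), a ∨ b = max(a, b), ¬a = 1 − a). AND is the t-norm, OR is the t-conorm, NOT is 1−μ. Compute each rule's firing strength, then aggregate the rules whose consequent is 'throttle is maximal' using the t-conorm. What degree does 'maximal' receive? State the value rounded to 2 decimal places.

R1: ¬under=1−0.32=0.68 → w = 0.68
R2: flat=0.50, over=0.32; AND[min(a, b)] → w = 0.32
R3: over=0.32, flat=0.50; AND[min(a, b)] → w = 0.32
R4: downhill=0.78, on_target=0.50; AND[min(a, b)] → w = 0.50
Rules with consequent 'maximal': {R1, R3} → strengths 0.68, 0.32
Aggregate via t-conorm [max(a, b)]: 0.68

0.68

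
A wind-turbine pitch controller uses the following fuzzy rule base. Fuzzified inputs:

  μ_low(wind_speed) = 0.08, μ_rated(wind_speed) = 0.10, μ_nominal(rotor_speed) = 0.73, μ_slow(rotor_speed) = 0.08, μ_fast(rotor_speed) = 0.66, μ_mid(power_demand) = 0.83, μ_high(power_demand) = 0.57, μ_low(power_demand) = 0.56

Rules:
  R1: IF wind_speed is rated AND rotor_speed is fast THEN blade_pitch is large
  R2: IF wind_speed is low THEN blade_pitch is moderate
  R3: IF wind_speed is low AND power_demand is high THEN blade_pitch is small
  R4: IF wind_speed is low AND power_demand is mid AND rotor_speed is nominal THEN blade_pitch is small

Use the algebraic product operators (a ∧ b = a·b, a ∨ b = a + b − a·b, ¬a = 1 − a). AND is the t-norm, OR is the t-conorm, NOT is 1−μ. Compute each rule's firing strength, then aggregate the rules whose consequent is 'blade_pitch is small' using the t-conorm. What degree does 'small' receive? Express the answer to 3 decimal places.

R1: rated=0.10, fast=0.66; AND[a·b] → w = 0.0660
R2: low=0.08 → w = 0.0800
R3: low=0.08, high=0.57; AND[a·b] → w = 0.0456
R4: low=0.08, mid=0.83, nominal=0.73; AND[a·b] → w = 0.0485
Rules with consequent 'small': {R3, R4} → strengths 0.0456, 0.0485
Aggregate via t-conorm [a + b − a·b]: 0.0919

0.092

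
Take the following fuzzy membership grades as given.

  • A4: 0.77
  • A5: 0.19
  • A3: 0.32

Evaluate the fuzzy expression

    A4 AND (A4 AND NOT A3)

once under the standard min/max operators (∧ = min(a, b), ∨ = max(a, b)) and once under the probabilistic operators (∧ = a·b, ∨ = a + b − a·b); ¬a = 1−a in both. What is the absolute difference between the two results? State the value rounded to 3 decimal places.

0.277

Under standard min/max:
  NOT A3 = 1 − 0.32 = 0.68
  A4 AND NOT A3 = min(a, b) on (0.77, 0.68) = 0.68
  A4 AND (A4 AND NOT A3) = min(a, b) on (0.77, 0.68) = 0.68
  → value = 0.6800
Under probabilistic:
  NOT A3 = 1 − 0.3200 = 0.6800
  A4 AND NOT A3 = a·b on (0.7700, 0.6800) = 0.5236
  A4 AND (A4 AND NOT A3) = a·b on (0.7700, 0.5236) = 0.4032
  → value = 0.4032
|0.6800 − 0.4032| = 0.277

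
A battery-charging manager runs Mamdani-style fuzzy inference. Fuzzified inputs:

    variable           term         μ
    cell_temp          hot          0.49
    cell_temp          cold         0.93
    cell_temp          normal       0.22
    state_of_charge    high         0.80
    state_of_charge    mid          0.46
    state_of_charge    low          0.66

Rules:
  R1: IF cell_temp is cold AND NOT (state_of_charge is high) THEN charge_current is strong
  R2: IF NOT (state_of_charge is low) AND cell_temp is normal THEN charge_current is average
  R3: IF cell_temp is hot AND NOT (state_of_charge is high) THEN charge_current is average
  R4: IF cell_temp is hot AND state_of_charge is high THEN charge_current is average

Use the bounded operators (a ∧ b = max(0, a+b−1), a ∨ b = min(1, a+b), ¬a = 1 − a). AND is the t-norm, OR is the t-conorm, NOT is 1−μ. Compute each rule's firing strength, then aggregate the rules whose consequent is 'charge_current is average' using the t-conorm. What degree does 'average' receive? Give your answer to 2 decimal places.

R1: cold=0.93, ¬high=1−0.80=0.20; AND[max(0, a+b−1)] → w = 0.13
R2: ¬low=1−0.66=0.34, normal=0.22; AND[max(0, a+b−1)] → w = 0.00
R3: hot=0.49, ¬high=1−0.80=0.20; AND[max(0, a+b−1)] → w = 0.00
R4: hot=0.49, high=0.80; AND[max(0, a+b−1)] → w = 0.29
Rules with consequent 'average': {R2, R3, R4} → strengths 0.00, 0.00, 0.29
Aggregate via t-conorm [min(1, a+b)]: 0.29

0.29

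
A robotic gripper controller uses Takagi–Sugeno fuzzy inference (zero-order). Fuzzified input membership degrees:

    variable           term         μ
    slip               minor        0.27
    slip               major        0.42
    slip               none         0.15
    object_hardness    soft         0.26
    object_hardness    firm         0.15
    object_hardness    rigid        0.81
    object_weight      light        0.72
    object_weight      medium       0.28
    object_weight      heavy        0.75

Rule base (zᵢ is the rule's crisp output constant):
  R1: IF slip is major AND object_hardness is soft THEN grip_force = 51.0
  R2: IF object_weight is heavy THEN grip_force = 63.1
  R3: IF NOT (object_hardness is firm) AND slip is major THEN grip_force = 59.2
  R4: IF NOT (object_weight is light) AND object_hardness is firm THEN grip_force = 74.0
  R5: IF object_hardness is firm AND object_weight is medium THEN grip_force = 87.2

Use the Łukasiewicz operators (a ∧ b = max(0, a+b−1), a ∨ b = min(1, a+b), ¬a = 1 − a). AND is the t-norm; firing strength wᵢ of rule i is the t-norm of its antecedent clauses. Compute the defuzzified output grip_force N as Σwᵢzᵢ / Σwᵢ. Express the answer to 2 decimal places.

R1 (z=51.0): major=0.42, soft=0.26; AND[max(0, a+b−1)] → w = 0.00
R2 (z=63.1): heavy=0.75 → w = 0.75
R3 (z=59.2): ¬firm=1−0.15=0.85, major=0.42; AND[max(0, a+b−1)] → w = 0.27
R4 (z=74.0): ¬light=1−0.72=0.28, firm=0.15; AND[max(0, a+b−1)] → w = 0.00
R5 (z=87.2): firm=0.15, medium=0.28; AND[max(0, a+b−1)] → w = 0.00
Weighted average = (0.00·51.0 + 0.75·63.1 + 0.27·59.2 + 0.00·74.0 + 0.00·87.2) / (0.00 + 0.75 + 0.27 + 0.00 + 0.00)
  = 63.3090 / 1.0200 = 62.07

62.07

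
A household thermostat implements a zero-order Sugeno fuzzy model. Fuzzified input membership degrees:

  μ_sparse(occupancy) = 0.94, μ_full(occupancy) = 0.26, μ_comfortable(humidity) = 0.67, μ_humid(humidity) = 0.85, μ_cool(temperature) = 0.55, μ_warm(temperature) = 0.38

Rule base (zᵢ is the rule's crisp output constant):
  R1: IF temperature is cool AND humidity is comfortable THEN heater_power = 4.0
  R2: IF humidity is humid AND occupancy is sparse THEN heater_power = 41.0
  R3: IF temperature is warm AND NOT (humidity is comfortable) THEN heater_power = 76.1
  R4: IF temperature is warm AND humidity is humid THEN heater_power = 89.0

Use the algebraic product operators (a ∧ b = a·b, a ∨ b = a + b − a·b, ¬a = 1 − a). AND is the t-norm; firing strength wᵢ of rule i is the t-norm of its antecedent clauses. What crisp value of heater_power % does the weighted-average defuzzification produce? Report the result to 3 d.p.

R1 (z=4.0): cool=0.55, comfortable=0.67; AND[a·b] → w = 0.3685
R2 (z=41.0): humid=0.85, sparse=0.94; AND[a·b] → w = 0.7990
R3 (z=76.1): warm=0.38, ¬comfortable=1−0.67=0.33; AND[a·b] → w = 0.1254
R4 (z=89.0): warm=0.38, humid=0.85; AND[a·b] → w = 0.3230
Weighted average = (0.3685·4.0 + 0.7990·41.0 + 0.1254·76.1 + 0.3230·89.0) / (0.3685 + 0.7990 + 0.1254 + 0.3230)
  = 72.5229 / 1.6159 = 44.881

44.881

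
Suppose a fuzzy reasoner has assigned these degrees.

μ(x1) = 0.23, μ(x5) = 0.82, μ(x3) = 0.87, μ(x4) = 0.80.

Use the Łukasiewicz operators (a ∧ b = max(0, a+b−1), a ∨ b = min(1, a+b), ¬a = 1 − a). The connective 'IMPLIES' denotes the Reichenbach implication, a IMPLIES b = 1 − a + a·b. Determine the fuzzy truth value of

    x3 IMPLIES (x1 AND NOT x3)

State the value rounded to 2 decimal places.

0.13

NOT x3 = 1 − 0.87 = 0.13
x1 AND NOT x3 = max(0, a+b−1) on (0.23, 0.13) = 0.00
x3 IMPLIES (x1 AND NOT x3)  [Reichenbach: 1 − a + a·b] with a=0.87, b=0.00 → 0.13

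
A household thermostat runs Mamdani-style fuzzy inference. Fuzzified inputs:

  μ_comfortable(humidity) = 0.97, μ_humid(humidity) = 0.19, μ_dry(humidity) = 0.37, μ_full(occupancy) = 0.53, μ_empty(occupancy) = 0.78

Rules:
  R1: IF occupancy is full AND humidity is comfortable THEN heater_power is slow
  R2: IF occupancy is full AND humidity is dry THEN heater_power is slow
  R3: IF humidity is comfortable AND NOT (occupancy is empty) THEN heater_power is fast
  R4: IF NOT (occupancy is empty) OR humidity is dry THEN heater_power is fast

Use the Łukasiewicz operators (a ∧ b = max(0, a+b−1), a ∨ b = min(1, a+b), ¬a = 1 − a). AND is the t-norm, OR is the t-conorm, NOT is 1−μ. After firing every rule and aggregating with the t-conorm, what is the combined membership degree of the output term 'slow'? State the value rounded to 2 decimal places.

0.50

R1: full=0.53, comfortable=0.97; AND[max(0, a+b−1)] → w = 0.50
R2: full=0.53, dry=0.37; AND[max(0, a+b−1)] → w = 0.00
R3: comfortable=0.97, ¬empty=1−0.78=0.22; AND[max(0, a+b−1)] → w = 0.19
R4: ¬empty=1−0.78=0.22, dry=0.37; OR[min(1, a+b)] → w = 0.59
Rules with consequent 'slow': {R1, R2} → strengths 0.50, 0.00
Aggregate via t-conorm [min(1, a+b)]: 0.50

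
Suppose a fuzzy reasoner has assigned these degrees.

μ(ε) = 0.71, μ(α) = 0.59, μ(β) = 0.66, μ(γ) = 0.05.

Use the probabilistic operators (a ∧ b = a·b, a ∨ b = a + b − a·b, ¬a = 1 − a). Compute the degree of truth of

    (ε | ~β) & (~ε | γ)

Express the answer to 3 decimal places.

~β = 1 − 0.6600 = 0.3400
ε | ~β = a + b − a·b on (0.7100, 0.3400) = 0.8086
~ε = 1 − 0.7100 = 0.2900
~ε | γ = a + b − a·b on (0.2900, 0.0500) = 0.3255
(ε | ~β) & (~ε | γ) = a·b on (0.8086, 0.3255) = 0.2632

0.263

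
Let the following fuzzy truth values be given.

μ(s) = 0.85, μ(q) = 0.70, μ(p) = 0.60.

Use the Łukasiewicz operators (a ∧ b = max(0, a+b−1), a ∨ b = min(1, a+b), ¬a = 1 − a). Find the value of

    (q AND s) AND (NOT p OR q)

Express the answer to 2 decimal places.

q AND s = max(0, a+b−1) on (0.70, 0.85) = 0.55
NOT p = 1 − 0.60 = 0.40
NOT p OR q = min(1, a+b) on (0.40, 0.70) = 1.00
(q AND s) AND (NOT p OR q) = max(0, a+b−1) on (0.55, 1.00) = 0.55

0.55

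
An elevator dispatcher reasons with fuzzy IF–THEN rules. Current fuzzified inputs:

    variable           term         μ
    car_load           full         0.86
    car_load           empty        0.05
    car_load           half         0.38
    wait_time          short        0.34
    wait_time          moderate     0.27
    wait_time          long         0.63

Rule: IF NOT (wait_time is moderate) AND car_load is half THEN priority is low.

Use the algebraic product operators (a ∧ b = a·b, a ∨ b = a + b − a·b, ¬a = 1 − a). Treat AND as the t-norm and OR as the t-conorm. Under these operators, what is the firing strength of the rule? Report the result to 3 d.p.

0.277

firing strength: ¬moderate=1−0.27=0.73, half=0.38; AND[a·b] → w = 0.2774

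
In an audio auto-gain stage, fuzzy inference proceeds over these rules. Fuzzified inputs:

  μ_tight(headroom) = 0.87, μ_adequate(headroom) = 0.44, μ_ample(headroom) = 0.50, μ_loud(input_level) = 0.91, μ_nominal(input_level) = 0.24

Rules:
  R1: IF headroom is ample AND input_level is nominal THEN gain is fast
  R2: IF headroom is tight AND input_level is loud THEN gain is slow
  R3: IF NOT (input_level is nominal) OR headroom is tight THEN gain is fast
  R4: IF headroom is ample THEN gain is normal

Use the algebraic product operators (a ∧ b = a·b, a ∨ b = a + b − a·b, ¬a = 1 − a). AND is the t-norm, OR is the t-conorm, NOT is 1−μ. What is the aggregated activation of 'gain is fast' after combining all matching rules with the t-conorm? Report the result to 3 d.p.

0.973

R1: ample=0.50, nominal=0.24; AND[a·b] → w = 0.1200
R2: tight=0.87, loud=0.91; AND[a·b] → w = 0.7917
R3: ¬nominal=1−0.24=0.76, tight=0.87; OR[a + b − a·b] → w = 0.9688
R4: ample=0.50 → w = 0.5000
Rules with consequent 'fast': {R1, R3} → strengths 0.1200, 0.9688
Aggregate via t-conorm [a + b − a·b]: 0.9725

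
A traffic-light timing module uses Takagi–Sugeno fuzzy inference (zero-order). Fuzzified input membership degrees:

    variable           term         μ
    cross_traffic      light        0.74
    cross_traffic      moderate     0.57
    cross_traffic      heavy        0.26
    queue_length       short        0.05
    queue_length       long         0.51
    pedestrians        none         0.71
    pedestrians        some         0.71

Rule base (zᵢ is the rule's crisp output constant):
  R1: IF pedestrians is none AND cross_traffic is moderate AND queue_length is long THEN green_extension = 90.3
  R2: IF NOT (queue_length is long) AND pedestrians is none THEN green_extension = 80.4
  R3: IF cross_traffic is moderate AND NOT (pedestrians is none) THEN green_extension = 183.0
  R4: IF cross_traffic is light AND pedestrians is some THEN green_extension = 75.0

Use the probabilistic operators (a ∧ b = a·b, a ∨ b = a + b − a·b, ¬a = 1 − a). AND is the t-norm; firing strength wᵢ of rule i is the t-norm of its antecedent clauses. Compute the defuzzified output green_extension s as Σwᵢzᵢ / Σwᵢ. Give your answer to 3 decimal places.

93.385

R1 (z=90.3): none=0.71, moderate=0.57, long=0.51; AND[a·b] → w = 0.2064
R2 (z=80.4): ¬long=1−0.51=0.49, none=0.71; AND[a·b] → w = 0.3479
R3 (z=183.0): moderate=0.57, ¬none=1−0.71=0.29; AND[a·b] → w = 0.1653
R4 (z=75.0): light=0.74, some=0.71; AND[a·b] → w = 0.5254
Weighted average = (0.2064·90.3 + 0.3479·80.4 + 0.1653·183.0 + 0.5254·75.0) / (0.2064 + 0.3479 + 0.1653 + 0.5254)
  = 116.2637 / 1.2450 = 93.385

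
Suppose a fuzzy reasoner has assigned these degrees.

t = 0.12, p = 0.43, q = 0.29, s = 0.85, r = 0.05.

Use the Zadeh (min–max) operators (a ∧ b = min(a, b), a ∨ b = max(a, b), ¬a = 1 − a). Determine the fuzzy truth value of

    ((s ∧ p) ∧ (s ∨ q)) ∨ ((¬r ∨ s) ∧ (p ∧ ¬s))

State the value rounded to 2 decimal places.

s ∧ p = min(a, b) on (0.85, 0.43) = 0.43
s ∨ q = max(a, b) on (0.85, 0.29) = 0.85
(s ∧ p) ∧ (s ∨ q) = min(a, b) on (0.43, 0.85) = 0.43
¬r = 1 − 0.05 = 0.95
¬r ∨ s = max(a, b) on (0.95, 0.85) = 0.95
¬s = 1 − 0.85 = 0.15
p ∧ ¬s = min(a, b) on (0.43, 0.15) = 0.15
(¬r ∨ s) ∧ (p ∧ ¬s) = min(a, b) on (0.95, 0.15) = 0.15
((s ∧ p) ∧ (s ∨ q)) ∨ ((¬r ∨ s) ∧ (p ∧ ¬s)) = max(a, b) on (0.43, 0.15) = 0.43

0.43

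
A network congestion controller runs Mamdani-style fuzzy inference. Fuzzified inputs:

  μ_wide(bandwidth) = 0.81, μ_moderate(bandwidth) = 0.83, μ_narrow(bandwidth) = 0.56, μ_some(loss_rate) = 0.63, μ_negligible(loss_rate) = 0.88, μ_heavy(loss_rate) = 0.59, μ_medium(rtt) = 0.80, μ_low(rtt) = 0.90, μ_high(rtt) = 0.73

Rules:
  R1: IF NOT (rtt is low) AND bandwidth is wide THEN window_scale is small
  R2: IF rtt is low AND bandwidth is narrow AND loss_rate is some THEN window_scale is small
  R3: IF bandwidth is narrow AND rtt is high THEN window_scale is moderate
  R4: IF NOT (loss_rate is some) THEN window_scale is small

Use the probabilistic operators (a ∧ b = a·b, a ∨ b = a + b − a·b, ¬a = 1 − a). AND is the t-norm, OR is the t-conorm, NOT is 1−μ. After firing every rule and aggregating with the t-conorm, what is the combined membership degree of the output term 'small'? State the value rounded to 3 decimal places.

0.605

R1: ¬low=1−0.90=0.10, wide=0.81; AND[a·b] → w = 0.0810
R2: low=0.90, narrow=0.56, some=0.63; AND[a·b] → w = 0.3175
R3: narrow=0.56, high=0.73; AND[a·b] → w = 0.4088
R4: ¬some=1−0.63=0.37 → w = 0.3700
Rules with consequent 'small': {R1, R2, R4} → strengths 0.0810, 0.3175, 0.3700
Aggregate via t-conorm [a + b − a·b]: 0.6049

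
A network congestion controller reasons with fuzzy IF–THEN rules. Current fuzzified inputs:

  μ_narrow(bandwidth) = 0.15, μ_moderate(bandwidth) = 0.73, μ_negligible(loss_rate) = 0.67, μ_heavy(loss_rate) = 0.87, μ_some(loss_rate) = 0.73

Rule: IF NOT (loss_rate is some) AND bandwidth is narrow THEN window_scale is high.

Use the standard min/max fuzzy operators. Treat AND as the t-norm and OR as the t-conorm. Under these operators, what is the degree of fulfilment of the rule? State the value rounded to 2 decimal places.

0.15

firing strength: ¬some=1−0.73=0.27, narrow=0.15; AND[min(a, b)] → w = 0.15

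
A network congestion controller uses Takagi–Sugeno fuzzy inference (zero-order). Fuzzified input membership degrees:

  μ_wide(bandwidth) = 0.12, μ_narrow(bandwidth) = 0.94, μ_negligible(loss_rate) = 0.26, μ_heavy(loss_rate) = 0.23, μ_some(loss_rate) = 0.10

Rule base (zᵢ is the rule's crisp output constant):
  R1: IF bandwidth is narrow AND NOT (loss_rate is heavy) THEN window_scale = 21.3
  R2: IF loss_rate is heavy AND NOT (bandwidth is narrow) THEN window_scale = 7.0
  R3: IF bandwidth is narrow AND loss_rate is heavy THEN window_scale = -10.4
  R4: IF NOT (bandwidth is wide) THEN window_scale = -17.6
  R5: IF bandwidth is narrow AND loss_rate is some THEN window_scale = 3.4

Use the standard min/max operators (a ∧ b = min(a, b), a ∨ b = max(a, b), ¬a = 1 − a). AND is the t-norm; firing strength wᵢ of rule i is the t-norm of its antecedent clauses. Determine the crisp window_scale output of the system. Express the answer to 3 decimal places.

R1 (z=21.3): narrow=0.94, ¬heavy=1−0.23=0.77; AND[min(a, b)] → w = 0.77
R2 (z=7.0): heavy=0.23, ¬narrow=1−0.94=0.06; AND[min(a, b)] → w = 0.06
R3 (z=-10.4): narrow=0.94, heavy=0.23; AND[min(a, b)] → w = 0.23
R4 (z=-17.6): ¬wide=1−0.12=0.88 → w = 0.88
R5 (z=3.4): narrow=0.94, some=0.10; AND[min(a, b)] → w = 0.10
Weighted average = (0.77·21.3 + 0.06·7.0 + 0.23·-10.4 + 0.88·-17.6 + 0.10·3.4) / (0.77 + 0.06 + 0.23 + 0.88 + 0.10)
  = -0.7190 / 2.0400 = -0.352

-0.352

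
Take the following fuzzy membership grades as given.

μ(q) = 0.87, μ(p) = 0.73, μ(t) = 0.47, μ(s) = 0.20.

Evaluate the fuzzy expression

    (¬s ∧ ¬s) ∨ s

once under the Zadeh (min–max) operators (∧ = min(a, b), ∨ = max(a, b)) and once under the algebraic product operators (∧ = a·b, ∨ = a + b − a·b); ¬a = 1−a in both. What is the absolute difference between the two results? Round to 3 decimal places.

0.088

Under Zadeh (min–max):
  ¬s = 1 − 0.20 = 0.80
  ¬s = 1 − 0.20 = 0.80
  ¬s ∧ ¬s = min(a, b) on (0.80, 0.80) = 0.80
  (¬s ∧ ¬s) ∨ s = max(a, b) on (0.80, 0.20) = 0.80
  → value = 0.8000
Under algebraic product:
  ¬s = 1 − 0.2000 = 0.8000
  ¬s = 1 − 0.2000 = 0.8000
  ¬s ∧ ¬s = a·b on (0.8000, 0.8000) = 0.6400
  (¬s ∧ ¬s) ∨ s = a + b − a·b on (0.6400, 0.2000) = 0.7120
  → value = 0.7120
|0.8000 − 0.7120| = 0.088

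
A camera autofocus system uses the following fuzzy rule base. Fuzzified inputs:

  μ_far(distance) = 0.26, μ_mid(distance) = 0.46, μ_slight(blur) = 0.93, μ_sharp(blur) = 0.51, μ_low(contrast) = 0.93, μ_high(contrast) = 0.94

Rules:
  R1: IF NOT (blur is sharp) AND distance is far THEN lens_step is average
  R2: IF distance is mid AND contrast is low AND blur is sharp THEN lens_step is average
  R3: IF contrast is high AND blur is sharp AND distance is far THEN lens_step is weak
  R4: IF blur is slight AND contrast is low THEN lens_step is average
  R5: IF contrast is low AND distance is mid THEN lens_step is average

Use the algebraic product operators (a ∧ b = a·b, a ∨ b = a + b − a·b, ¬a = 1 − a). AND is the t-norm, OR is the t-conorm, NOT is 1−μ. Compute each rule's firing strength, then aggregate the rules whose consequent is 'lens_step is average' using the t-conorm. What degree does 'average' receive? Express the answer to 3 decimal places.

0.947

R1: ¬sharp=1−0.51=0.49, far=0.26; AND[a·b] → w = 0.1274
R2: mid=0.46, low=0.93, sharp=0.51; AND[a·b] → w = 0.2182
R3: high=0.94, sharp=0.51, far=0.26; AND[a·b] → w = 0.1246
R4: slight=0.93, low=0.93; AND[a·b] → w = 0.8649
R5: low=0.93, mid=0.46; AND[a·b] → w = 0.4278
Rules with consequent 'average': {R1, R2, R4, R5} → strengths 0.1274, 0.2182, 0.8649, 0.4278
Aggregate via t-conorm [a + b − a·b]: 0.9473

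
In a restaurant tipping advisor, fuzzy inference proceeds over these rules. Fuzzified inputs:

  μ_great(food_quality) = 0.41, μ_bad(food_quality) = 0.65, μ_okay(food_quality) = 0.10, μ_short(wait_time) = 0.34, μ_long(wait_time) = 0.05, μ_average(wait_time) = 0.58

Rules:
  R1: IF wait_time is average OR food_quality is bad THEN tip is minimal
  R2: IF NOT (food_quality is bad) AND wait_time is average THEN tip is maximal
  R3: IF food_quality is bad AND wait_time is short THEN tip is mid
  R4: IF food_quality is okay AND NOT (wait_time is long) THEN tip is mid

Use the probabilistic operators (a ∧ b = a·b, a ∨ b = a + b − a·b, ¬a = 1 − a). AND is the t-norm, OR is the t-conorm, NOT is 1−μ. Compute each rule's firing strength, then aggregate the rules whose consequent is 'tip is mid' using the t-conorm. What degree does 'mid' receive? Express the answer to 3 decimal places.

R1: average=0.58, bad=0.65; OR[a + b − a·b] → w = 0.8530
R2: ¬bad=1−0.65=0.35, average=0.58; AND[a·b] → w = 0.2030
R3: bad=0.65, short=0.34; AND[a·b] → w = 0.2210
R4: okay=0.10, ¬long=1−0.05=0.95; AND[a·b] → w = 0.0950
Rules with consequent 'mid': {R3, R4} → strengths 0.2210, 0.0950
Aggregate via t-conorm [a + b − a·b]: 0.2950

0.295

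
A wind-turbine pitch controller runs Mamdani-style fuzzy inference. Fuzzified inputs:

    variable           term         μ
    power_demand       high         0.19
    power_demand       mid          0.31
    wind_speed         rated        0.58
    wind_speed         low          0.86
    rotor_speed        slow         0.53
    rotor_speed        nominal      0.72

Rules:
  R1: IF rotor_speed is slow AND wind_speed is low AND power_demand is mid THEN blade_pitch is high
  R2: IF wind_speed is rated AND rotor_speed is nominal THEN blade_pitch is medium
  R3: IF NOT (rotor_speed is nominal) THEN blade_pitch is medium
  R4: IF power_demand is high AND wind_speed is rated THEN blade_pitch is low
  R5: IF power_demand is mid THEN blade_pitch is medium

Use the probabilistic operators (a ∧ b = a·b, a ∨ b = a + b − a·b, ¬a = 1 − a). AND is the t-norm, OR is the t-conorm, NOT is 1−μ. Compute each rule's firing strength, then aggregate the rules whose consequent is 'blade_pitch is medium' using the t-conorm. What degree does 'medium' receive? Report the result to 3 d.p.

0.711

R1: slow=0.53, low=0.86, mid=0.31; AND[a·b] → w = 0.1413
R2: rated=0.58, nominal=0.72; AND[a·b] → w = 0.4176
R3: ¬nominal=1−0.72=0.28 → w = 0.2800
R4: high=0.19, rated=0.58; AND[a·b] → w = 0.1102
R5: mid=0.31 → w = 0.3100
Rules with consequent 'medium': {R2, R3, R5} → strengths 0.4176, 0.2800, 0.3100
Aggregate via t-conorm [a + b − a·b]: 0.7107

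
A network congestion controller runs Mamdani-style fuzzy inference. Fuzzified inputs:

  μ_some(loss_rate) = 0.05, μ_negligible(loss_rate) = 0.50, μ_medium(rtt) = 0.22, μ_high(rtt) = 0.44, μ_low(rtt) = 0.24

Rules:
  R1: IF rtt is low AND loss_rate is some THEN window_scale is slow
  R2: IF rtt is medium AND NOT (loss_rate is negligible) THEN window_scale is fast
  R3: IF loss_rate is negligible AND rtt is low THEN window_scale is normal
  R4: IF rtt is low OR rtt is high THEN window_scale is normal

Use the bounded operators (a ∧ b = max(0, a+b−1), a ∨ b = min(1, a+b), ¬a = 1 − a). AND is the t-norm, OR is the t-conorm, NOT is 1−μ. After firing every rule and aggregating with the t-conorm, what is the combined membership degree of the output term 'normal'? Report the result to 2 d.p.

R1: low=0.24, some=0.05; AND[max(0, a+b−1)] → w = 0.00
R2: medium=0.22, ¬negligible=1−0.50=0.50; AND[max(0, a+b−1)] → w = 0.00
R3: negligible=0.50, low=0.24; AND[max(0, a+b−1)] → w = 0.00
R4: low=0.24, high=0.44; OR[min(1, a+b)] → w = 0.68
Rules with consequent 'normal': {R3, R4} → strengths 0.00, 0.68
Aggregate via t-conorm [min(1, a+b)]: 0.68

0.68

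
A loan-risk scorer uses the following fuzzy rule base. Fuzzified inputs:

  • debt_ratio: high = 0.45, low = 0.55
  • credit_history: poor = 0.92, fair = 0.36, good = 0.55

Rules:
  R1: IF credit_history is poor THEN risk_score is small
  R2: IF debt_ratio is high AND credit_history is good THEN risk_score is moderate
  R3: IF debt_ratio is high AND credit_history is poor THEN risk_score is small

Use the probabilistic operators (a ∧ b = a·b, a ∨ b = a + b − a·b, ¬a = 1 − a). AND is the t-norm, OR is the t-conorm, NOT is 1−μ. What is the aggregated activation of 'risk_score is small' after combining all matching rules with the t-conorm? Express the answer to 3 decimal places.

R1: poor=0.92 → w = 0.9200
R2: high=0.45, good=0.55; AND[a·b] → w = 0.2475
R3: high=0.45, poor=0.92; AND[a·b] → w = 0.4140
Rules with consequent 'small': {R1, R3} → strengths 0.9200, 0.4140
Aggregate via t-conorm [a + b − a·b]: 0.9531

0.953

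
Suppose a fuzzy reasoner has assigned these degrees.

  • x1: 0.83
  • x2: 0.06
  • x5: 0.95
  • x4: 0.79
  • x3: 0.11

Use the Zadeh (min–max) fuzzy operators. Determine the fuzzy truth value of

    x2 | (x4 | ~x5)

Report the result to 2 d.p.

0.79

~x5 = 1 − 0.95 = 0.05
x4 | ~x5 = max(a, b) on (0.79, 0.05) = 0.79
x2 | (x4 | ~x5) = max(a, b) on (0.06, 0.79) = 0.79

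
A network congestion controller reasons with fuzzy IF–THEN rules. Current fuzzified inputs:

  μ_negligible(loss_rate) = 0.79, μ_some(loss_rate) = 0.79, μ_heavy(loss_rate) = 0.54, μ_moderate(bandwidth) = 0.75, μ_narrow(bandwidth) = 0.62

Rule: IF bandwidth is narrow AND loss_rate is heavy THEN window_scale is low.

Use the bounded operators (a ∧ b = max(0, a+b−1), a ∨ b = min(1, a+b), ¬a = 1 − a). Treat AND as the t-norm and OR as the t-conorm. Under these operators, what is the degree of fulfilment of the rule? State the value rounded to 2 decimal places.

0.16

firing strength: narrow=0.62, heavy=0.54; AND[max(0, a+b−1)] → w = 0.16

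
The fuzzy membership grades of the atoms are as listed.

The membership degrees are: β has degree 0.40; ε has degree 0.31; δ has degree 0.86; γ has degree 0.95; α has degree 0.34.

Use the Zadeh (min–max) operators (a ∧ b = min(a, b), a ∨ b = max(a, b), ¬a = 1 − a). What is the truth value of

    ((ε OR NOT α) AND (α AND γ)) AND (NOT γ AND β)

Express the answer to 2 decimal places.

NOT α = 1 − 0.34 = 0.66
ε OR NOT α = max(a, b) on (0.31, 0.66) = 0.66
α AND γ = min(a, b) on (0.34, 0.95) = 0.34
(ε OR NOT α) AND (α AND γ) = min(a, b) on (0.66, 0.34) = 0.34
NOT γ = 1 − 0.95 = 0.05
NOT γ AND β = min(a, b) on (0.05, 0.40) = 0.05
((ε OR NOT α) AND (α AND γ)) AND (NOT γ AND β) = min(a, b) on (0.34, 0.05) = 0.05

0.05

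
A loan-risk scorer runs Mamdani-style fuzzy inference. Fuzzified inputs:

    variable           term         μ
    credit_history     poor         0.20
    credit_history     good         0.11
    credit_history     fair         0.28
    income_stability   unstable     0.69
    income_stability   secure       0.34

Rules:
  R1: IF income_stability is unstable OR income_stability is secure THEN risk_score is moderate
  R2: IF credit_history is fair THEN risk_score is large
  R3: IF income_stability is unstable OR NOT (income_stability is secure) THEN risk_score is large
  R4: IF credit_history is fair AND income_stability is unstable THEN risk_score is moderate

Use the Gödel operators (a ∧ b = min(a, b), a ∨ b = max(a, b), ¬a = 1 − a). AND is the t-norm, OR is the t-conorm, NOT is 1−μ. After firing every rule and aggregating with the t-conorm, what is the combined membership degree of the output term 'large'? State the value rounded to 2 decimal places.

R1: unstable=0.69, secure=0.34; OR[max(a, b)] → w = 0.69
R2: fair=0.28 → w = 0.28
R3: unstable=0.69, ¬secure=1−0.34=0.66; OR[max(a, b)] → w = 0.69
R4: fair=0.28, unstable=0.69; AND[min(a, b)] → w = 0.28
Rules with consequent 'large': {R2, R3} → strengths 0.28, 0.69
Aggregate via t-conorm [max(a, b)]: 0.69

0.69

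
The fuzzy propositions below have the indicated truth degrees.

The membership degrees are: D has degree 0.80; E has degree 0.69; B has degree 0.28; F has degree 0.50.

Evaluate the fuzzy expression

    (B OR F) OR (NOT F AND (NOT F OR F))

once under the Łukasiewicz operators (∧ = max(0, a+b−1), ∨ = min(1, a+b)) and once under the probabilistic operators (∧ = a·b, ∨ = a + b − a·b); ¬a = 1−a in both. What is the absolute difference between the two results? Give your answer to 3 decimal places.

Under Łukasiewicz:
  B OR F = min(1, a+b) on (0.28, 0.50) = 0.78
  NOT F = 1 − 0.50 = 0.50
  NOT F = 1 − 0.50 = 0.50
  NOT F OR F = min(1, a+b) on (0.50, 0.50) = 1.00
  NOT F AND (NOT F OR F) = max(0, a+b−1) on (0.50, 1.00) = 0.50
  (B OR F) OR (NOT F AND (NOT F OR F)) = min(1, a+b) on (0.78, 0.50) = 1.00
  → value = 1.0000
Under probabilistic:
  B OR F = a + b − a·b on (0.2800, 0.5000) = 0.6400
  NOT F = 1 − 0.5000 = 0.5000
  NOT F = 1 − 0.5000 = 0.5000
  NOT F OR F = a + b − a·b on (0.5000, 0.5000) = 0.7500
  NOT F AND (NOT F OR F) = a·b on (0.5000, 0.7500) = 0.3750
  (B OR F) OR (NOT F AND (NOT F OR F)) = a + b − a·b on (0.6400, 0.3750) = 0.7750
  → value = 0.7750
|1.0000 − 0.7750| = 0.225

0.225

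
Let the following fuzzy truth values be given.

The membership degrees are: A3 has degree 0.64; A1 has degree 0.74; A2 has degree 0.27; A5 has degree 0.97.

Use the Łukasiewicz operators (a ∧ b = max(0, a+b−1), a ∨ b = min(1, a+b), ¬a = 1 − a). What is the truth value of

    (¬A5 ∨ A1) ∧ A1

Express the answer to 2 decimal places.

0.51

¬A5 = 1 − 0.97 = 0.03
¬A5 ∨ A1 = min(1, a+b) on (0.03, 0.74) = 0.77
(¬A5 ∨ A1) ∧ A1 = max(0, a+b−1) on (0.77, 0.74) = 0.51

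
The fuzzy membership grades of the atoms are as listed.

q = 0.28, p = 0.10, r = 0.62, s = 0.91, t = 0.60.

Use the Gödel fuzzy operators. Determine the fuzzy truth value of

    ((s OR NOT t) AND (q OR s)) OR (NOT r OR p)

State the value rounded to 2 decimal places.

NOT t = 1 − 0.60 = 0.40
s OR NOT t = max(a, b) on (0.91, 0.40) = 0.91
q OR s = max(a, b) on (0.28, 0.91) = 0.91
(s OR NOT t) AND (q OR s) = min(a, b) on (0.91, 0.91) = 0.91
NOT r = 1 − 0.62 = 0.38
NOT r OR p = max(a, b) on (0.38, 0.10) = 0.38
((s OR NOT t) AND (q OR s)) OR (NOT r OR p) = max(a, b) on (0.91, 0.38) = 0.91

0.91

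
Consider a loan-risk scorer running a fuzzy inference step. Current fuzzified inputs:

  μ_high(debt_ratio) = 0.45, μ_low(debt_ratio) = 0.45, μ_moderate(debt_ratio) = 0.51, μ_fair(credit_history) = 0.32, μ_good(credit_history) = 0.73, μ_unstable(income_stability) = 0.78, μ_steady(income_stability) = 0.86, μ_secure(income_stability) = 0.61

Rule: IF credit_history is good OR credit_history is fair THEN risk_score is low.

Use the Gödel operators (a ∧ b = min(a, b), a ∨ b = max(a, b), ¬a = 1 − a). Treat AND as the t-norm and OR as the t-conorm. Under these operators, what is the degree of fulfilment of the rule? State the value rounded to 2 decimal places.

0.73

firing strength: good=0.73, fair=0.32; OR[max(a, b)] → w = 0.73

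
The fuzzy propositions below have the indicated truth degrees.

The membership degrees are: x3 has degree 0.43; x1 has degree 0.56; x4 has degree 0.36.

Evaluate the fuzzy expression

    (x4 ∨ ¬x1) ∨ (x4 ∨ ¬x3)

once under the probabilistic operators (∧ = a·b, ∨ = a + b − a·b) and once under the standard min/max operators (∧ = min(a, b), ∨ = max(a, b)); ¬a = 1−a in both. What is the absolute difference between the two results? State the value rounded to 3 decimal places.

0.331

Under probabilistic:
  ¬x1 = 1 − 0.5600 = 0.4400
  x4 ∨ ¬x1 = a + b − a·b on (0.3600, 0.4400) = 0.6416
  ¬x3 = 1 − 0.4300 = 0.5700
  x4 ∨ ¬x3 = a + b − a·b on (0.3600, 0.5700) = 0.7248
  (x4 ∨ ¬x1) ∨ (x4 ∨ ¬x3) = a + b − a·b on (0.6416, 0.7248) = 0.9014
  → value = 0.9014
Under standard min/max:
  ¬x1 = 1 − 0.56 = 0.44
  x4 ∨ ¬x1 = max(a, b) on (0.36, 0.44) = 0.44
  ¬x3 = 1 − 0.43 = 0.57
  x4 ∨ ¬x3 = max(a, b) on (0.36, 0.57) = 0.57
  (x4 ∨ ¬x1) ∨ (x4 ∨ ¬x3) = max(a, b) on (0.44, 0.57) = 0.57
  → value = 0.5700
|0.9014 − 0.5700| = 0.331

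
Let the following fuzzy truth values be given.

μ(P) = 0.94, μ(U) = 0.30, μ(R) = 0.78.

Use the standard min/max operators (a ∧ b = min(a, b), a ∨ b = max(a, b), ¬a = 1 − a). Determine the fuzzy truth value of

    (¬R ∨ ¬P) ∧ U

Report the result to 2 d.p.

0.22

¬R = 1 − 0.78 = 0.22
¬P = 1 − 0.94 = 0.06
¬R ∨ ¬P = max(a, b) on (0.22, 0.06) = 0.22
(¬R ∨ ¬P) ∧ U = min(a, b) on (0.22, 0.30) = 0.22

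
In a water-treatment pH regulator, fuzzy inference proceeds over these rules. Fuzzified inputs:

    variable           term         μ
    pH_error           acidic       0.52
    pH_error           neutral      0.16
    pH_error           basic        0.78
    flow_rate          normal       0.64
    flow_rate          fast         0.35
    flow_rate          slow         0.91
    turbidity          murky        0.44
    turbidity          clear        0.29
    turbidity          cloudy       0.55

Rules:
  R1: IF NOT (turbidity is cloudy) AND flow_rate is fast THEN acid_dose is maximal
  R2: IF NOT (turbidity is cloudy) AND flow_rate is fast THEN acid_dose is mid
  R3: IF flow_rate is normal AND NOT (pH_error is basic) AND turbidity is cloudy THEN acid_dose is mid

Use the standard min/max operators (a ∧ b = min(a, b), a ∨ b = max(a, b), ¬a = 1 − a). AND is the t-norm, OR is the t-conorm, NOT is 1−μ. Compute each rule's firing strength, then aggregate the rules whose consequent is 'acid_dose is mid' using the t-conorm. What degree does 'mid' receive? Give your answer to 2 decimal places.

0.35

R1: ¬cloudy=1−0.55=0.45, fast=0.35; AND[min(a, b)] → w = 0.35
R2: ¬cloudy=1−0.55=0.45, fast=0.35; AND[min(a, b)] → w = 0.35
R3: normal=0.64, ¬basic=1−0.78=0.22, cloudy=0.55; AND[min(a, b)] → w = 0.22
Rules with consequent 'mid': {R2, R3} → strengths 0.35, 0.22
Aggregate via t-conorm [max(a, b)]: 0.35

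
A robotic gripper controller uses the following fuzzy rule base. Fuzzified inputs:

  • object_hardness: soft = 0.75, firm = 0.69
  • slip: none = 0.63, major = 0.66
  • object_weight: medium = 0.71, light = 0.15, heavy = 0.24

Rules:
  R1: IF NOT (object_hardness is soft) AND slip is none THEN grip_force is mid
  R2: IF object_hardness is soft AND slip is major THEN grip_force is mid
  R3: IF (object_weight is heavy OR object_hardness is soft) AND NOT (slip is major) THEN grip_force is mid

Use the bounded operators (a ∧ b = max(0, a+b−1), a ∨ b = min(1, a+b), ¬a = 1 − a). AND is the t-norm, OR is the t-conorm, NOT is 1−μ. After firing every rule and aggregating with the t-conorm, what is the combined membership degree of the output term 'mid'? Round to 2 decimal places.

R1: ¬soft=1−0.75=0.25, none=0.63; AND[max(0, a+b−1)] → w = 0.00
R2: soft=0.75, major=0.66; AND[max(0, a+b−1)] → w = 0.41
R3: (heavy=0.24 OR soft=0.75) = 0.99; AND[max(0, a+b−1)] with ¬major=1−0.66=0.34 → w = 0.33
Rules with consequent 'mid': {R1, R2, R3} → strengths 0.00, 0.41, 0.33
Aggregate via t-conorm [min(1, a+b)]: 0.74

0.74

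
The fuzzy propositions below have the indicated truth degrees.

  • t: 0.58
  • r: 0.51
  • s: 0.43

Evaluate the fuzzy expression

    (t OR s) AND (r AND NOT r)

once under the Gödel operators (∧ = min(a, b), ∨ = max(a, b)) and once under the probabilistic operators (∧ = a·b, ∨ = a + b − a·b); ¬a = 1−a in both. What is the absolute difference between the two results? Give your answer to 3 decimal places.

Under Gödel:
  t OR s = max(a, b) on (0.58, 0.43) = 0.58
  NOT r = 1 − 0.51 = 0.49
  r AND NOT r = min(a, b) on (0.51, 0.49) = 0.49
  (t OR s) AND (r AND NOT r) = min(a, b) on (0.58, 0.49) = 0.49
  → value = 0.4900
Under probabilistic:
  t OR s = a + b − a·b on (0.5800, 0.4300) = 0.7606
  NOT r = 1 − 0.5100 = 0.4900
  r AND NOT r = a·b on (0.5100, 0.4900) = 0.2499
  (t OR s) AND (r AND NOT r) = a·b on (0.7606, 0.2499) = 0.1901
  → value = 0.1901
|0.4900 − 0.1901| = 0.300

0.300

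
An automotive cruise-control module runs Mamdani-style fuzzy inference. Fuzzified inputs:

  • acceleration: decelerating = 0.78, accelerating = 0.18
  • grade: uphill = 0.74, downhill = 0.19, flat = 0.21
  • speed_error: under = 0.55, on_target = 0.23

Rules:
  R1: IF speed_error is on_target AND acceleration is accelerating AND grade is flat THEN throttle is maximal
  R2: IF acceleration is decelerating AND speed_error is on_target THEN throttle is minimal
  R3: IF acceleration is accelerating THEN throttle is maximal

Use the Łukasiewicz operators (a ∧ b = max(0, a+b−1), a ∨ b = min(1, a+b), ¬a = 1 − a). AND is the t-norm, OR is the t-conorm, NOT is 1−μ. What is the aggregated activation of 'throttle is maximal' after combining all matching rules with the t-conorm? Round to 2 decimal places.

R1: on_target=0.23, accelerating=0.18, flat=0.21; AND[max(0, a+b−1)] → w = 0.00
R2: decelerating=0.78, on_target=0.23; AND[max(0, a+b−1)] → w = 0.01
R3: accelerating=0.18 → w = 0.18
Rules with consequent 'maximal': {R1, R3} → strengths 0.00, 0.18
Aggregate via t-conorm [min(1, a+b)]: 0.18

0.18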